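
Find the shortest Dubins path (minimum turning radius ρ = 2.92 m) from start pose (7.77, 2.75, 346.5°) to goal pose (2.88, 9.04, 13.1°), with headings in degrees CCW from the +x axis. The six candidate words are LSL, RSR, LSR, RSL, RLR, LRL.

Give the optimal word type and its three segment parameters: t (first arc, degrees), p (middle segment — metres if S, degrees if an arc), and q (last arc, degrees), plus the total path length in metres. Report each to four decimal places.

RSR: t = 227.0659°, p = 7.2168 m, q = 106.3341°, L = 24.2081 m

Let ψ = atan2(Δy, Δx) = atan2(6.29, -4.89) = 127.8624° be the start→goal bearing.
Normalize: d = |goal − start| / ρ = 7.967195/2.92 = 2.728492, α = (θ_start − ψ) mod 360° = 218.6376° = 3.815947 rad, β = (θ_goal − ψ) mod 360° = 245.2376° = 4.280204 rad.
Common terms: sin α = -0.624393, cos α = -0.781111, sin β = -0.908053, cos β = -0.418856, cos(α−β) = 0.894154, d² = 7.444666. Work in radians in the unit-radius frame; every candidate has L = ρ·(t + p + q).
LSL: p² = 2 + d² − 2cos(α−β) + 2d(sin α − sin β) = 9.204285; p = √p² = 3.033857; φ = atan2(cos β − cos α, d + sin α − sin β) = 0.119690 rad; t = (φ − α) mod 2π = 2.586928 rad, q = (β − φ) mod 2π = 4.160514 rad → L = 2.92·(2.586928 + 3.033857 + 4.160514) = 2.92·9.781299 = 28.561394 m
RSR: p² = 2 + d² − 2cos(α−β) + 2d(sin β − sin α) = 6.108430; p = √p² = 2.471524; φ = atan2(cos α − cos β, d − sin α + sin β) = -0.147101 rad; t = (α − φ) mod 2π = 3.963048 rad, q = (φ − β) mod 2π = 1.855880 rad → L = 2.92·(3.963048 + 2.471524 + 1.855880) = 2.92·8.290451 = 24.208118 m
LSR: p² = d² − 2 + 2cos(α−β) + 2d(sin α + sin β) = -1.129555 < 0 → infeasible
RSL: p² = d² − 2 + 2cos(α−β) − 2d(sin α + sin β) = 15.595504; p = √p² = 3.949114; φ = atan2(cos α + cos β, d − sin α − sin β) − atan2(2, p) = -0.743299 rad; t = (α − φ) mod 2π = 4.559246 rad, q = (β − φ) mod 2π = 5.023503 rad → L = 2.92·(4.559246 + 3.949114 + 5.023503) = 2.92·13.531863 = 39.513040 m
RLR: c = (6 − d² + 2cos(α−β) + 2d(sin α − sin β))/8 = 0.236446; p = 2π − arccos c = 4.951096 rad; φ = atan2(cos α − cos β, d − sin α + sin β) = -0.147101 rad; t = (α − φ + p/2) mod 2π = 0.155410 rad, q = (α − β − t + p) mod 2π = 4.331428 rad → L = 2.92·(0.155410 + 4.951096 + 4.331428) = 2.92·9.437934 = 27.558767 m
LRL: c = (6 − d² + 2cos(α−β) − 2d(sin α − sin β))/8 = -0.150536; p = 2π − arccos c = 4.561279 rad; φ = atan2(cos β − cos α, d + sin α − sin β) = 0.119690 rad; t = (φ − α + p/2) mod 2π = 4.867568 rad, q = (β − α − t + p) mod 2π = 0.157969 rad → L = 2.92·(4.867568 + 4.561279 + 0.157969) = 2.92·9.586815 = 27.993501 m
Shortest: RSR with L = 24.208118 m ≈ 24.2081 m
Convert RSR to answer units (arcs ×180/π): t = 3.963048·180/π = 227.0659°, p = ρ·p = 2.92·2.471524 = 7.2168 m, q = 1.855880·180/π = 106.3341°, L = 24.2081 m.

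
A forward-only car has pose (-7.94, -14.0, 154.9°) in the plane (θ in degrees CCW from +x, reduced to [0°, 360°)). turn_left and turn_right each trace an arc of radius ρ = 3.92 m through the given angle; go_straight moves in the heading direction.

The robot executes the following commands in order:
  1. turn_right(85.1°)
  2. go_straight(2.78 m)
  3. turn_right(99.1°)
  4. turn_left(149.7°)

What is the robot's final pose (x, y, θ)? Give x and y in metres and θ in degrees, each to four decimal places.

(1.9006, 0.9795, 120.4000°)

set_pose: (x, y, θ) = (-7.9400, -14.0000, 154.9000°), ρ = 3.92
turn_right(85.1°): centre at ρ to the right, rotate −85.1° → (-9.9560, -9.0966, 69.8000°)
go_straight(2.78): x += 2.78·cos θ, y += 2.78·sin θ → (-8.9961, -6.4876, 69.8000°)
turn_right(99.1°): centre at ρ to the right, rotate −99.1° → (-3.3988, -4.4226, -29.3000° ≡ 330.7000°)
turn_left(149.7°): centre at ρ to the left, rotate +149.7° → (1.9006, 0.9795, 480.4000° ≡ 120.4000°)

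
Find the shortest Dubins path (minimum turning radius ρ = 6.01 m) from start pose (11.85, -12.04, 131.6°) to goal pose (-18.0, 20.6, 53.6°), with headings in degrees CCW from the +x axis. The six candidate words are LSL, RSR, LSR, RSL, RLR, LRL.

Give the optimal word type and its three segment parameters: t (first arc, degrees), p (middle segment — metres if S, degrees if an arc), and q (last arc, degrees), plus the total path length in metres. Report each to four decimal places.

LSR: t = 8.2151°, p = 37.0099 m, q = 86.2151°, L = 46.9151 m

Let ψ = atan2(Δy, Δx) = atan2(32.64, -29.85) = 132.4436° be the start→goal bearing.
Normalize: d = |goal − start| / ρ = 44.231121/6.01 = 7.359588, α = (θ_start − ψ) mod 360° = 359.1564° = 6.268462 rad, β = (θ_goal − ψ) mod 360° = 281.1564° = 4.907105 rad.
Common terms: sin α = -0.014723, cos α = 0.999892, sin β = -0.981103, cos β = 0.193488, cos(α−β) = 0.207912, d² = 54.163529. Work in radians in the unit-radius frame; every candidate has L = ρ·(t + p + q).
LSL: p² = 2 + d² − 2cos(α−β) + 2d(sin α − sin β) = 69.972016; p = √p² = 8.364928; φ = atan2(cos β − cos α, d + sin α − sin β) = -0.096553 rad; t = (φ − α) mod 2π = 6.201356 rad, q = (β − φ) mod 2π = 5.003658 rad → L = 6.01·(6.201356 + 8.364928 + 5.003658) = 6.01·19.569942 = 117.615349 m
RSR: p² = 2 + d² − 2cos(α−β) + 2d(sin β − sin α) = 41.523396; p = √p² = 6.443865; φ = atan2(cos α − cos β, d − sin α + sin β) = 0.125472 rad; t = (α − φ) mod 2π = 6.142990 rad, q = (φ − β) mod 2π = 1.501552 rad → L = 6.01·(6.142990 + 6.443865 + 1.501552) = 6.01·14.088407 = 84.671327 m
LSR: p² = d² − 2 + 2cos(α−β) + 2d(sin α + sin β) = 37.921618; p = √p² = 6.158053; φ = atan2(−cos α − cos β, d + sin α + sin β) − atan2(−2, p) = 0.128657 rad; t = (φ − α) mod 2π = 0.143380 rad, q = (φ − β) mod 2π = 1.504737 rad → L = 6.01·(0.143380 + 6.158053 + 1.504737) = 6.01·7.806171 = 46.915086 m
RSL: p² = d² − 2 + 2cos(α−β) − 2d(sin α + sin β) = 67.237088; p = √p² = 8.199822; φ = atan2(cos α + cos β, d − sin α − sin β) − atan2(2, p) = -0.097369 rad; t = (α − φ) mod 2π = 0.082645 rad, q = (β − φ) mod 2π = 5.004474 rad → L = 6.01·(0.082645 + 8.199822 + 5.004474) = 6.01·13.286942 = 79.854519 m
RLR: c = (6 − d² + 2cos(α−β) + 2d(sin α − sin β))/8 = -4.190425, |c| > 1 → infeasible
LRL: c = (6 − d² + 2cos(α−β) − 2d(sin α − sin β))/8 = -7.746502, |c| > 1 → infeasible
Shortest: LSR with L = 46.915086 m ≈ 46.9151 m
Convert LSR to answer units (arcs ×180/π): t = 0.143380·180/π = 8.2151°, p = ρ·p = 6.01·6.158053 = 37.0099 m, q = 1.504737·180/π = 86.2151°, L = 46.9151 m.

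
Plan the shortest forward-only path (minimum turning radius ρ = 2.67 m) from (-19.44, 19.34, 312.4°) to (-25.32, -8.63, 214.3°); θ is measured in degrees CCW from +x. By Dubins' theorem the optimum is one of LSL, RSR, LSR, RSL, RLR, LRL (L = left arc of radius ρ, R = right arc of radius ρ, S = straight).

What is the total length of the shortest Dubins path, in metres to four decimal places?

29.1391 m

Let ψ = atan2(Δy, Δx) = atan2(-27.97, -5.88) = -101.8721° be the start→goal bearing.
Normalize: d = |goal − start| / ρ = 28.581380/2.67 = 10.704637, α = (θ_start − ψ) mod 360° = 54.2721° = 0.947228 rad, β = (θ_goal − ψ) mod 360° = 316.1721° = 5.518245 rad.
Common terms: sin α = 0.811800, cos α = 0.583936, sin β = -0.692494, cos β = 0.721424, cos(α−β) = -0.140901, d² = 114.589249. Work in radians in the unit-radius frame; every candidate has L = ρ·(t + p + q).
LSL: p² = 2 + d² − 2cos(α−β) + 2d(sin α − sin β) = 149.076888; p = √p² = 12.209705; φ = atan2(cos β − cos α, d + sin α − sin β) = 0.011261 rad; t = (φ − α) mod 2π = 5.347219 rad, q = (β − φ) mod 2π = 5.506984 rad → L = 2.67·(5.347219 + 12.209705 + 5.506984) = 2.67·23.063907 = 61.580632 m
RSR: p² = 2 + d² − 2cos(α−β) + 2d(sin β − sin α) = 84.665216; p = √p² = 9.201370; φ = atan2(cos α − cos β, d − sin α + sin β) = -0.014943 rad; t = (α − φ) mod 2π = 0.962170 rad, q = (φ − β) mod 2π = 0.749998 rad → L = 2.67·(0.962170 + 9.201370 + 0.749998) = 2.67·10.913538 = 29.139147 m
LSR: p² = d² − 2 + 2cos(α−β) + 2d(sin α + sin β) = 114.861693; p = √p² = 10.717355; φ = atan2(−cos α − cos β, d + sin α + sin β) − atan2(−2, p) = 0.064471 rad; t = (φ − α) mod 2π = 5.400429 rad, q = (φ − β) mod 2π = 0.829412 rad → L = 2.67·(5.400429 + 10.717355 + 0.829412) = 2.67·16.947196 = 45.249013 m
RSL: p² = d² − 2 + 2cos(α−β) − 2d(sin α + sin β) = 109.753200; p = √p² = 10.476316; φ = atan2(cos α + cos β, d − sin α − sin β) − atan2(2, p) = -0.065939 rad; t = (α − φ) mod 2π = 1.013166 rad, q = (β − φ) mod 2π = 5.584184 rad → L = 2.67·(1.013166 + 10.476316 + 5.584184) = 2.67·17.073666 = 45.586688 m
RLR: c = (6 − d² + 2cos(α−β) + 2d(sin α − sin β))/8 = -9.583152, |c| > 1 → infeasible
LRL: c = (6 − d² + 2cos(α−β) − 2d(sin α − sin β))/8 = -17.634611, |c| > 1 → infeasible
Shortest: RSR with L = 29.139147 m ≈ 29.1391 m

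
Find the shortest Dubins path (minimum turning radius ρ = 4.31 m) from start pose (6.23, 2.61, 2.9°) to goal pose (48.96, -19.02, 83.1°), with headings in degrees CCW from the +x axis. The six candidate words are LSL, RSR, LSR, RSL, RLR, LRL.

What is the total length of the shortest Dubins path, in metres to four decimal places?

52.6968 m

Let ψ = atan2(Δy, Δx) = atan2(-21.63, 42.73) = -26.8486° be the start→goal bearing.
Normalize: d = |goal − start| / ρ = 47.892690/4.31 = 11.111993, α = (θ_start − ψ) mod 360° = 29.7486° = 0.519211 rad, β = (θ_goal − ψ) mod 360° = 109.9486° = 1.918965 rad.
Common terms: sin α = 0.496195, cos α = 0.868211, sin β = 0.939999, cos β = -0.341177, cos(α−β) = 0.170209, d² = 123.476392. Work in radians in the unit-radius frame; every candidate has L = ρ·(t + p + q).
LSL: p² = 2 + d² − 2cos(α−β) + 2d(sin α − sin β) = 115.272889; p = √p² = 10.736521; φ = atan2(cos β − cos α, d + sin α − sin β) = -0.112882 rad; t = (φ − α) mod 2π = 5.651092 rad, q = (β − φ) mod 2π = 2.031847 rad → L = 4.31·(5.651092 + 10.736521 + 2.031847) = 4.31·18.419461 = 79.387875 m
RSR: p² = 2 + d² − 2cos(α−β) + 2d(sin β − sin α) = 134.999056; p = √p² = 11.618909; φ = atan2(cos α − cos β, d − sin α + sin β) = 0.104277 rad; t = (α − φ) mod 2π = 0.414934 rad, q = (φ − β) mod 2π = 4.468497 rad → L = 4.31·(0.414934 + 11.618909 + 4.468497) = 4.31·16.502341 = 71.125088 m
LSR: p² = d² − 2 + 2cos(α−β) + 2d(sin α + sin β) = 153.734777; p = √p² = 12.398983; φ = atan2(−cos α − cos β, d + sin α + sin β) − atan2(−2, p) = 0.117950 rad; t = (φ − α) mod 2π = 5.881924 rad, q = (φ − β) mod 2π = 4.482170 rad → L = 4.31·(5.881924 + 12.398983 + 4.482170) = 4.31·22.763077 = 98.108861 m
RSL: p² = d² − 2 + 2cos(α−β) − 2d(sin α + sin β) = 89.898845; p = √p² = 9.481500; φ = atan2(cos α + cos β, d − sin α − sin β) − atan2(2, p) = -0.153474 rad; t = (α − φ) mod 2π = 0.672685 rad, q = (β − φ) mod 2π = 2.072439 rad → L = 4.31·(0.672685 + 9.481500 + 2.072439) = 4.31·12.226625 = 52.696752 m
RLR: c = (6 − d² + 2cos(α−β) + 2d(sin α − sin β))/8 = -15.874882, |c| > 1 → infeasible
LRL: c = (6 − d² + 2cos(α−β) − 2d(sin α − sin β))/8 = -13.409111, |c| > 1 → infeasible
Shortest: RSL with L = 52.696752 m ≈ 52.6968 m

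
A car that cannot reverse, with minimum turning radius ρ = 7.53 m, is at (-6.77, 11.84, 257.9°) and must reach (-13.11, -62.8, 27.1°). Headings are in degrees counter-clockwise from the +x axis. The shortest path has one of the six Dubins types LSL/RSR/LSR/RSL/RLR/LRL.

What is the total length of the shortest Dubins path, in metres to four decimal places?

Let ψ = atan2(Δy, Δx) = atan2(-74.64, -6.34) = -94.8551° be the start→goal bearing.
Normalize: d = |goal − start| / ρ = 74.908779/7.53 = 9.948045, α = (θ_start − ψ) mod 360° = 352.7551° = 6.156738 rad, β = (θ_goal − ψ) mod 360° = 121.9551° = 2.128518 rad.
Common terms: sin α = -0.126111, cos α = 0.992016, sin β = 0.848463, cos β = -0.529255, cos(α−β) = -0.632029, d² = 98.963600. Work in radians in the unit-radius frame; every candidate has L = ρ·(t + p + q).
LSL: p² = 2 + d² − 2cos(α−β) + 2d(sin α − sin β) = 82.837456; p = √p² = 9.101508; φ = atan2(cos β − cos α, d + sin α − sin β) = -0.167933 rad; t = (φ − α) mod 2π = 6.241699 rad, q = (β − φ) mod 2π = 2.296451 rad → L = 7.53·(6.241699 + 9.101508 + 2.296451) = 7.53·17.639659 = 132.826633 m
RSR: p² = 2 + d² − 2cos(α−β) + 2d(sin β − sin α) = 121.617861; p = √p² = 11.028049; φ = atan2(cos α − cos β, d − sin α + sin β) = 0.138387 rad; t = (α − φ) mod 2π = 6.018351 rad, q = (φ − β) mod 2π = 4.293054 rad → L = 7.53·(6.018351 + 11.028049 + 4.293054) = 7.53·21.339454 = 160.686089 m
LSR: p² = d² − 2 + 2cos(α−β) + 2d(sin α + sin β) = 110.071532; p = √p² = 10.491498; φ = atan2(−cos α − cos β, d + sin α + sin β) − atan2(−2, p) = 0.145029 rad; t = (φ − α) mod 2π = 0.271476 rad, q = (φ − β) mod 2π = 4.299696 rad → L = 7.53·(0.271476 + 10.491498 + 4.299696) = 7.53·15.062670 = 113.421906 m
RSL: p² = d² − 2 + 2cos(α−β) − 2d(sin α + sin β) = 81.327551; p = √p² = 9.018179; φ = atan2(cos α + cos β, d − sin α − sin β) − atan2(2, p) = -0.168124 rad; t = (α − φ) mod 2π = 0.041677 rad, q = (β − φ) mod 2π = 2.296642 rad → L = 7.53·(0.041677 + 9.018179 + 2.296642) = 7.53·11.356498 = 85.514429 m
RLR: c = (6 − d² + 2cos(α−β) + 2d(sin α − sin β))/8 = -14.202233, |c| > 1 → infeasible
LRL: c = (6 − d² + 2cos(α−β) − 2d(sin α − sin β))/8 = -9.354682, |c| > 1 → infeasible
Shortest: RSL with L = 85.514429 m ≈ 85.5144 m

85.5144 m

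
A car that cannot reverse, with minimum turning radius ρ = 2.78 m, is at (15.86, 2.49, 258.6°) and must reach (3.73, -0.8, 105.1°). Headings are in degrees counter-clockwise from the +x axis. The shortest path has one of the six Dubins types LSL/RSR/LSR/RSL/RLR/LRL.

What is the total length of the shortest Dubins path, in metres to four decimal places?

Let ψ = atan2(Δy, Δx) = atan2(-3.29, -12.13) = -164.8248° be the start→goal bearing.
Normalize: d = |goal − start| / ρ = 12.568254/2.78 = 4.520955, α = (θ_start − ψ) mod 360° = 63.4248° = 1.106972 rad, β = (θ_goal − ψ) mod 360° = 269.9248° = 4.711077 rad.
Common terms: sin α = 0.894348, cos α = 0.447371, sin β = -0.999999, cos β = -0.001312, cos(α−β) = -0.894934, d² = 20.439030. Work in radians in the unit-radius frame; every candidate has L = ρ·(t + p + q).
LSL: p² = 2 + d² − 2cos(α−β) + 2d(sin α − sin β) = 41.357416; p = √p² = 6.430973; φ = atan2(cos β − cos α, d + sin α − sin β) = -0.069826 rad; t = (φ − α) mod 2π = 5.106387 rad, q = (β − φ) mod 2π = 4.780903 rad → L = 2.78·(5.106387 + 6.430973 + 4.780903) = 2.78·16.318263 = 45.364772 m
RSR: p² = 2 + d² − 2cos(α−β) + 2d(sin β − sin α) = 7.100381; p = √p² = 2.664654; φ = atan2(cos α − cos β, d − sin α + sin β) = 0.169189 rad; t = (α − φ) mod 2π = 0.937783 rad, q = (φ − β) mod 2π = 1.741297 rad → L = 2.78·(0.937783 + 2.664654 + 1.741297) = 2.78·5.343734 = 14.855582 m
LSR: p² = d² − 2 + 2cos(α−β) + 2d(sin α + sin β) = 15.693876; p = √p² = 3.961550; φ = atan2(−cos α − cos β, d + sin α + sin β) − atan2(−2, p) = 0.366838 rad; t = (φ − α) mod 2π = 5.543051 rad, q = (φ − β) mod 2π = 1.938946 rad → L = 2.78·(5.543051 + 3.961550 + 1.938946) = 2.78·11.443547 = 31.813061 m
RSL: p² = d² − 2 + 2cos(α−β) − 2d(sin α + sin β) = 17.604446; p = √p² = 4.195765; φ = atan2(cos α + cos β, d − sin α − sin β) − atan2(2, p) = -0.348696 rad; t = (α − φ) mod 2π = 1.455669 rad, q = (β − φ) mod 2π = 5.059773 rad → L = 2.78·(1.455669 + 4.195765 + 5.059773) = 2.78·10.711207 = 29.777156 m
RLR: c = (6 − d² + 2cos(α−β) + 2d(sin α − sin β))/8 = 0.112452; p = 2π − arccos c = 4.825080 rad; φ = atan2(cos α − cos β, d − sin α + sin β) = 0.169189 rad; t = (α − φ + p/2) mod 2π = 3.350323 rad, q = (α − β − t + p) mod 2π = 4.153837 rad → L = 2.78·(3.350323 + 4.825080 + 4.153837) = 2.78·12.329240 = 34.275287 m
LRL: c = (6 − d² + 2cos(α−β) − 2d(sin α − sin β))/8 = -4.169677, |c| > 1 → infeasible
Shortest: RSR with L = 14.855582 m ≈ 14.8556 m

14.8556 m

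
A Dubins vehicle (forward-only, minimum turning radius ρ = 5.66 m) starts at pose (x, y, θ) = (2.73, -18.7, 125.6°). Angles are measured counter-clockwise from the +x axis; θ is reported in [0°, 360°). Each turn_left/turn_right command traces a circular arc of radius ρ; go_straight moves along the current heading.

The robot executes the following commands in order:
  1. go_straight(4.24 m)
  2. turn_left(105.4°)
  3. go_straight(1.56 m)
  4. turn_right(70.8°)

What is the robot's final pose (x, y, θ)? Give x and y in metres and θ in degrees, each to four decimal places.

(-16.0366, -17.9611, 160.2000°)

set_pose: (x, y, θ) = (2.7300, -18.7000, 125.6000°), ρ = 5.66
go_straight(4.24): x += 4.24·cos θ, y += 4.24·sin θ → (0.2618, -15.2525, 125.6000°)
turn_left(105.4°): centre at ρ to the left, rotate +105.4° → (-8.7390, -14.9853, 231.0000°)
go_straight(1.56): x += 1.56·cos θ, y += 1.56·sin θ → (-9.7207, -16.1977, 231.0000°)
turn_right(70.8°): centre at ρ to the right, rotate −70.8° → (-16.0366, -17.9611, 160.2000°)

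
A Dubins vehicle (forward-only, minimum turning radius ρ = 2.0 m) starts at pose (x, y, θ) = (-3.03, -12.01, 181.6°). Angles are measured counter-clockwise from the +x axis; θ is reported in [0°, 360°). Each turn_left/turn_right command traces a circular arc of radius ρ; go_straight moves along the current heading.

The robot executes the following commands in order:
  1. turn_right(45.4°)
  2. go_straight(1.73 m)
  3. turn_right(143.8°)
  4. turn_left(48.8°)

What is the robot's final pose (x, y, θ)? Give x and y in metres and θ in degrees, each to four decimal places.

(-2.4881, -6.3533, 41.2000°)

set_pose: (x, y, θ) = (-3.0300, -12.0100, 181.6000°), ρ = 2.0
turn_right(45.4°): centre at ρ to the right, rotate −45.4° → (-4.4701, -11.4543, 136.2000°)
go_straight(1.73): x += 1.73·cos θ, y += 1.73·sin θ → (-5.7188, -10.2569, 136.2000°)
turn_right(143.8°): centre at ρ to the right, rotate −143.8° → (-4.0700, -6.8309, -7.6000° ≡ 352.4000°)
turn_left(48.8°): centre at ρ to the left, rotate +48.8° → (-2.4881, -6.3533, 401.2000° ≡ 41.2000°)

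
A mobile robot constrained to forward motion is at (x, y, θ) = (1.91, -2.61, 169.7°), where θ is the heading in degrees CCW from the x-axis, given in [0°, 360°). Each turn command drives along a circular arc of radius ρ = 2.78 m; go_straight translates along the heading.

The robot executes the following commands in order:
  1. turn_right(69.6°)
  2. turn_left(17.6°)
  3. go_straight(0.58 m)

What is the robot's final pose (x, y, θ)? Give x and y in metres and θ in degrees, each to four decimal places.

(-0.8750, 0.9560, 117.7000°)

set_pose: (x, y, θ) = (1.9100, -2.6100, 169.7000°), ρ = 2.78
turn_right(69.6°): centre at ρ to the right, rotate −69.6° → (-0.3298, -0.3623, 100.1000°)
turn_left(17.6°): centre at ρ to the left, rotate +17.6° → (-0.6054, 0.4424, 117.7000°)
go_straight(0.58): x += 0.58·cos θ, y += 0.58·sin θ → (-0.8750, 0.9560, 117.7000°)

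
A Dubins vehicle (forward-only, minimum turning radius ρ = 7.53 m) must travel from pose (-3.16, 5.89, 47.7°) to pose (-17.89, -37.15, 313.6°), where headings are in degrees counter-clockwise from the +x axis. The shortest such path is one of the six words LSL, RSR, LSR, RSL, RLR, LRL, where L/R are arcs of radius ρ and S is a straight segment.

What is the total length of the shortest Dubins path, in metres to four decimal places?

69.4165 m

Let ψ = atan2(Δy, Δx) = atan2(-43.04, -14.73) = -108.8930° be the start→goal bearing.
Normalize: d = |goal − start| / ρ = 45.490818/7.53 = 6.041277, α = (θ_start − ψ) mod 360° = 156.5930° = 2.733063 rad, β = (θ_goal − ψ) mod 360° = 62.4930° = 1.090708 rad.
Common terms: sin α = 0.397260, cos α = -0.917706, sin β = 0.886954, cos β = 0.461857, cos(α−β) = -0.071497, d² = 36.497031. Work in radians in the unit-radius frame; every candidate has L = ρ·(t + p + q).
LSL: p² = 2 + d² − 2cos(α−β) + 2d(sin α − sin β) = 32.723270; p = √p² = 5.720426; φ = atan2(cos β − cos α, d + sin α − sin β) = 0.243566 rad; t = (φ − α) mod 2π = 3.793688 rad, q = (β − φ) mod 2π = 0.847143 rad → L = 7.53·(3.793688 + 5.720426 + 0.847143) = 7.53·10.361256 = 78.020259 m
RSR: p² = 2 + d² − 2cos(α−β) + 2d(sin β − sin α) = 44.556781; p = √p² = 6.675087; φ = atan2(cos α − cos β, d − sin α + sin β) = -0.208174 rad; t = (α − φ) mod 2π = 2.941237 rad, q = (φ − β) mod 2π = 4.984303 rad → L = 7.53·(2.941237 + 6.675087 + 4.984303) = 7.53·14.600627 = 109.942719 m
LSR: p² = d² − 2 + 2cos(α−β) + 2d(sin α + sin β) = 49.870628; p = √p² = 7.061914; φ = atan2(−cos α − cos β, d + sin α + sin β) − atan2(−2, p) = 0.338130 rad; t = (φ − α) mod 2π = 3.888252 rad, q = (φ − β) mod 2π = 5.530607 rad → L = 7.53·(3.888252 + 7.061914 + 5.530607) = 7.53·16.480773 = 124.100218 m
RSL: p² = d² − 2 + 2cos(α−β) − 2d(sin α + sin β) = 18.837444; p = √p² = 4.340212; φ = atan2(cos α + cos β, d − sin α − sin β) − atan2(2, p) = -0.527339 rad; t = (α − φ) mod 2π = 3.260402 rad, q = (β − φ) mod 2π = 1.618047 rad → L = 7.53·(3.260402 + 4.340212 + 1.618047) = 7.53·9.218661 = 69.416518 m
RLR: c = (6 − d² + 2cos(α−β) + 2d(sin α − sin β))/8 = -4.569598, |c| > 1 → infeasible
LRL: c = (6 − d² + 2cos(α−β) − 2d(sin α − sin β))/8 = -3.090409, |c| > 1 → infeasible
Shortest: RSL with L = 69.416518 m ≈ 69.4165 m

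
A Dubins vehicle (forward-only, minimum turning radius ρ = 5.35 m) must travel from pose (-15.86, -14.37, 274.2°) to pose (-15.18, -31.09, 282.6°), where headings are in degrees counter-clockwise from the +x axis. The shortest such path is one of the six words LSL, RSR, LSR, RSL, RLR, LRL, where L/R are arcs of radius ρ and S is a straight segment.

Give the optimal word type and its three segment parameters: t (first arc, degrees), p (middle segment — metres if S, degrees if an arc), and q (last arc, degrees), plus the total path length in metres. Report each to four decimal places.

RSL: t = 2.1970°, p = 15.5446 m, q = 10.5970°, L = 16.7392 m

Let ψ = atan2(Δy, Δx) = atan2(-16.72, 0.68) = -87.6711° be the start→goal bearing.
Normalize: d = |goal − start| / ρ = 16.733822/5.35 = 3.127817, α = (θ_start − ψ) mod 360° = 1.8711° = 0.032656 rad, β = (θ_goal − ψ) mod 360° = 10.2711° = 0.179264 rad.
Common terms: sin α = 0.032651, cos α = 0.999467, sin β = 0.178305, cos β = 0.983975, cos(α−β) = 0.989272, d² = 9.783240. Work in radians in the unit-radius frame; every candidate has L = ρ·(t + p + q).
LSL: p² = 2 + d² − 2cos(α−β) + 2d(sin α − sin β) = 8.893532; p = √p² = 2.982203; φ = atan2(cos β − cos α, d + sin α − sin β) = -0.005195 rad; t = (φ − α) mod 2π = 6.245334 rad, q = (β − φ) mod 2π = 0.184459 rad → L = 5.35·(6.245334 + 2.982203 + 0.184459) = 5.35·9.411996 = 50.354176 m
RSR: p² = 2 + d² − 2cos(α−β) + 2d(sin β − sin α) = 10.715859; p = √p² = 3.273509; φ = atan2(cos α − cos β, d − sin α + sin β) = 0.004732 rad; t = (α − φ) mod 2π = 0.027924 rad, q = (φ − β) mod 2π = 6.108654 rad → L = 5.35·(0.027924 + 3.273509 + 6.108654) = 5.35·9.410086 = 50.343962 m
LSR: p² = d² − 2 + 2cos(α−β) + 2d(sin α + sin β) = 11.081449; p = √p² = 3.328881; φ = atan2(−cos α − cos β, d + sin α + sin β) − atan2(−2, p) = 0.004967 rad; t = (φ − α) mod 2π = 6.255496 rad, q = (φ − β) mod 2π = 6.108888 rad → L = 5.35·(6.255496 + 3.328881 + 6.108888) = 5.35·15.693265 = 83.958965 m
RSL: p² = d² − 2 + 2cos(α−β) − 2d(sin α + sin β) = 8.442121; p = √p² = 2.905533; φ = atan2(cos α + cos β, d − sin α − sin β) − atan2(2, p) = -0.005688 rad; t = (α − φ) mod 2π = 0.038344 rad, q = (β − φ) mod 2π = 0.184952 rad → L = 5.35·(0.038344 + 2.905533 + 0.184952) = 5.35·3.128829 = 16.739233 m
RLR: c = (6 − d² + 2cos(α−β) + 2d(sin α − sin β))/8 = -0.339482; p = 2π − arccos c = 4.366022 rad; φ = atan2(cos α − cos β, d − sin α + sin β) = 0.004732 rad; t = (α − φ + p/2) mod 2π = 2.210935 rad, q = (α − β − t + p) mod 2π = 2.008480 rad → L = 5.35·(2.210935 + 4.366022 + 2.008480) = 5.35·8.585437 = 45.932089 m
LRL: c = (6 − d² + 2cos(α−β) − 2d(sin α − sin β))/8 = -0.111692; p = 2π − arccos c = 4.600464 rad; φ = atan2(cos β − cos α, d + sin α − sin β) = -0.005195 rad; t = (φ − α + p/2) mod 2π = 2.262381 rad, q = (β − α − t + p) mod 2π = 2.484691 rad → L = 5.35·(2.262381 + 4.600464 + 2.484691) = 5.35·9.347536 = 50.009315 m
Shortest: RSL with L = 16.739233 m ≈ 16.7392 m
Convert RSL to answer units (arcs ×180/π): t = 0.038344·180/π = 2.1970°, p = ρ·p = 5.35·2.905533 = 15.5446 m, q = 0.184952·180/π = 10.5970°, L = 16.7392 m.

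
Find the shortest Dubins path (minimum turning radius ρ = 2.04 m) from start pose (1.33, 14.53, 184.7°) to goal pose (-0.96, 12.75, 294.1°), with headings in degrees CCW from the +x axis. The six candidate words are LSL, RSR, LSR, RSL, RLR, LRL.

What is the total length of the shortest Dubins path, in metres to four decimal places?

14.8185 m

Let ψ = atan2(Δy, Δx) = atan2(-1.78, -2.29) = -142.1423° be the start→goal bearing.
Normalize: d = |goal − start| / ρ = 2.900431/2.04 = 1.421780, α = (θ_start − ψ) mod 360° = 326.8423° = 5.704475 rad, β = (θ_goal − ψ) mod 360° = 76.2423° = 1.330680 rad.
Common terms: sin α = -0.546945, cos α = 0.837169, sin β = 0.971310, cos β = 0.237816, cos(α−β) = -0.332161, d² = 2.021458. Work in radians in the unit-radius frame; every candidate has L = ρ·(t + p + q).
LSL: p² = 2 + d² − 2cos(α−β) + 2d(sin α − sin β) = 0.368531; p = √p² = 0.607068; φ = atan2(cos β − cos α, d + sin α − sin β) = -1.730393 rad; t = (φ − α) mod 2π = 5.131503 rad, q = (β − φ) mod 2π = 3.061073 rad → L = 2.04·(5.131503 + 0.607068 + 3.061073) = 2.04·8.799643 = 17.951273 m
RSR: p² = 2 + d² − 2cos(α−β) + 2d(sin β − sin α) = 9.003029; p = √p² = 3.000505; φ = atan2(cos α − cos β, d − sin α + sin β) = 0.201104 rad; t = (α − φ) mod 2π = 5.503371 rad, q = (φ − β) mod 2π = 5.153609 rad → L = 2.04·(5.503371 + 3.000505 + 5.153609) = 2.04·13.657485 = 27.861270 m
LSR: p² = d² − 2 + 2cos(α−β) + 2d(sin α + sin β) = 0.563845; p = √p² = 0.750896; φ = atan2(−cos α − cos β, d + sin α + sin β) − atan2(−2, p) = 0.684340 rad; t = (φ − α) mod 2π = 1.263051 rad, q = (φ − β) mod 2π = 5.636846 rad → L = 2.04·(1.263051 + 0.750896 + 5.636846) = 2.04·7.650792 = 15.607617 m
RSL: p² = d² − 2 + 2cos(α−β) − 2d(sin α + sin β) = -1.849573 < 0 → infeasible
RLR: c = (6 − d² + 2cos(α−β) + 2d(sin α − sin β))/8 = -0.125379; p = 2π − arccos c = 4.586679 rad; φ = atan2(cos α − cos β, d − sin α + sin β) = 0.201104 rad; t = (α − φ + p/2) mod 2π = 1.513526 rad, q = (α − β − t + p) mod 2π = 1.163763 rad → L = 2.04·(1.513526 + 4.586679 + 1.163763) = 2.04·7.263969 = 14.818496 m
LRL: c = (6 − d² + 2cos(α−β) − 2d(sin α − sin β))/8 = 0.953934; p = 2π − arccos c = 5.978474 rad; φ = atan2(cos β − cos α, d + sin α − sin β) = -1.730393 rad; t = (φ − α + p/2) mod 2π = 1.837555 rad, q = (β − α − t + p) mod 2π = 6.050310 rad → L = 2.04·(1.837555 + 5.978474 + 6.050310) = 2.04·13.866338 = 28.287329 m
Shortest: RLR with L = 14.818496 m ≈ 14.8185 m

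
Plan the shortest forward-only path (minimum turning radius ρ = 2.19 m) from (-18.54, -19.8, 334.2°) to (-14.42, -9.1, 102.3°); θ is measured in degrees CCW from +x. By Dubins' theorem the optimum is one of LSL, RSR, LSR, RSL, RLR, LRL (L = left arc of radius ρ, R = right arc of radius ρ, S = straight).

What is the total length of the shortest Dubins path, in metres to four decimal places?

Let ψ = atan2(Δy, Δx) = atan2(10.70, 4.12) = 68.9410° be the start→goal bearing.
Normalize: d = |goal − start| / ρ = 11.465793/2.19 = 5.235522, α = (θ_start − ψ) mod 360° = 265.2590° = 4.629644 rad, β = (θ_goal − ψ) mod 360° = 33.3590° = 0.582225 rad.
Common terms: sin α = -0.996579, cos α = -0.082651, sin β = 0.549884, cos β = 0.835241, cos(α−β) = -0.617036, d² = 27.410688. Work in radians in the unit-radius frame; every candidate has L = ρ·(t + p + q).
LSL: p² = 2 + d² − 2cos(α−β) + 2d(sin α − sin β) = 14.451686; p = √p² = 3.801537; φ = atan2(cos β − cos α, d + sin α − sin β) = 0.243863 rad; t = (φ − α) mod 2π = 1.897405 rad, q = (β − φ) mod 2π = 0.338362 rad → L = 2.19·(1.897405 + 3.801537 + 0.338362) = 2.19·6.037304 = 13.221696 m
RSR: p² = 2 + d² − 2cos(α−β) + 2d(sin β − sin α) = 46.837833; p = √p² = 6.843817; φ = atan2(cos α − cos β, d − sin α + sin β) = -0.134525 rad; t = (α − φ) mod 2π = 4.764169 rad, q = (φ − β) mod 2π = 5.566435 rad → L = 2.19·(4.764169 + 6.843817 + 5.566435) = 2.19·17.174421 = 37.611982 m
LSR: p² = d² − 2 + 2cos(α−β) + 2d(sin α + sin β) = 19.499255; p = √p² = 4.415796; φ = atan2(−cos α − cos β, d + sin α + sin β) − atan2(−2, p) = 0.269399 rad; t = (φ − α) mod 2π = 1.922940 rad, q = (φ − β) mod 2π = 5.970359 rad → L = 2.19·(1.922940 + 4.415796 + 5.970359) = 2.19·12.309095 = 26.956919 m
RSL: p² = d² − 2 + 2cos(α−β) − 2d(sin α + sin β) = 28.853977; p = √p² = 5.371590; φ = atan2(cos α + cos β, d − sin α − sin β) − atan2(2, p) = -0.224747 rad; t = (α − φ) mod 2π = 4.854391 rad, q = (β − φ) mod 2π = 0.806972 rad → L = 2.19·(4.854391 + 5.371590 + 0.806972) = 2.19·11.032952 = 24.162166 m
RLR: c = (6 − d² + 2cos(α−β) + 2d(sin α − sin β))/8 = -4.854729, |c| > 1 → infeasible
LRL: c = (6 − d² + 2cos(α−β) − 2d(sin α − sin β))/8 = -0.806461; p = 2π − arccos c = 3.774247 rad; φ = atan2(cos β − cos α, d + sin α − sin β) = 0.243863 rad; t = (φ − α + p/2) mod 2π = 3.784528 rad, q = (β − α − t + p) mod 2π = 2.225486 rad → L = 2.19·(3.784528 + 3.774247 + 2.225486) = 2.19·9.784261 = 21.427532 m
Shortest: LSL with L = 13.221696 m ≈ 13.2217 m

13.2217 m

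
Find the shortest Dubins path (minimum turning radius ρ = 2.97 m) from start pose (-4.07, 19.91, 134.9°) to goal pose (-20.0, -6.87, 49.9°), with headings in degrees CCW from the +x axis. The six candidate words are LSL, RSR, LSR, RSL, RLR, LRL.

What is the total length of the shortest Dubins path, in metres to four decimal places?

Let ψ = atan2(Δy, Δx) = atan2(-26.78, -15.93) = -120.7462° be the start→goal bearing.
Normalize: d = |goal − start| / ρ = 31.159803/2.97 = 10.491516, α = (θ_start − ψ) mod 360° = 255.6462° = 4.461867 rad, β = (θ_goal − ψ) mod 360° = 170.6462° = 2.978337 rad.
Common terms: sin α = -0.968783, cos α = -0.247909, sin β = 0.162531, cos β = -0.986703, cos(α−β) = 0.087156, d² = 110.071909. Work in radians in the unit-radius frame; every candidate has L = ρ·(t + p + q).
LSL: p² = 2 + d² − 2cos(α−β) + 2d(sin α − sin β) = 88.159195; p = √p² = 9.389313; φ = atan2(cos β − cos α, d + sin α − sin β) = -0.078766 rad; t = (φ − α) mod 2π = 1.742552 rad, q = (β − φ) mod 2π = 3.057103 rad → L = 2.97·(1.742552 + 9.389313 + 3.057103) = 2.97·14.188968 = 42.141236 m
RSR: p² = 2 + d² − 2cos(α−β) + 2d(sin β − sin α) = 135.635999; p = √p² = 11.646287; φ = atan2(cos α − cos β, d − sin α + sin β) = 0.063479 rad; t = (α − φ) mod 2π = 4.398389 rad, q = (φ − β) mod 2π = 3.368326 rad → L = 2.97·(4.398389 + 11.646287 + 3.368326) = 2.97·19.413002 = 57.656616 m
LSR: p² = d² − 2 + 2cos(α−β) + 2d(sin α + sin β) = 91.328603; p = √p² = 9.556600; φ = atan2(−cos α − cos β, d + sin α + sin β) − atan2(−2, p) = 0.333092 rad; t = (φ − α) mod 2π = 2.154409 rad, q = (φ − β) mod 2π = 3.637939 rad → L = 2.97·(2.154409 + 9.556600 + 3.637939) = 2.97·15.348949 = 45.586378 m
RSL: p² = d² − 2 + 2cos(α−β) − 2d(sin α + sin β) = 125.163837; p = √p² = 11.187665; φ = atan2(cos α + cos β, d − sin α − sin β) − atan2(2, p) = -0.285747 rad; t = (α − φ) mod 2π = 4.747614 rad, q = (β − φ) mod 2π = 3.264085 rad → L = 2.97·(4.747614 + 11.187665 + 3.264085) = 2.97·19.199364 = 57.022110 m
RLR: c = (6 − d² + 2cos(α−β) + 2d(sin α − sin β))/8 = -15.954500, |c| > 1 → infeasible
LRL: c = (6 − d² + 2cos(α−β) − 2d(sin α − sin β))/8 = -10.019899, |c| > 1 → infeasible
Shortest: LSL with L = 42.141236 m ≈ 42.1412 m

42.1412 m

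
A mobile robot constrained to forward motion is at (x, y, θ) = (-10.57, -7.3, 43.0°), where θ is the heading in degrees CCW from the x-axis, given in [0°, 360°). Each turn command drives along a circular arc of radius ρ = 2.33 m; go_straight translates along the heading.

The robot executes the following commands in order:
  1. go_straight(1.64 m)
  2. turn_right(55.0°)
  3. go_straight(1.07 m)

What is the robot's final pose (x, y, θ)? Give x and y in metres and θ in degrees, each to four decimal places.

set_pose: (x, y, θ) = (-10.5700, -7.3000, 43.0000°), ρ = 2.33
go_straight(1.64): x += 1.64·cos θ, y += 1.64·sin θ → (-9.3706, -6.1815, 43.0000°)
turn_right(55.0°): centre at ρ to the right, rotate −55.0° → (-7.2971, -5.6065, -12.0000° ≡ 348.0000°)
go_straight(1.07): x += 1.07·cos θ, y += 1.07·sin θ → (-6.2505, -5.8290, 348.0000°)

(-6.2505, -5.8290, 348.0000°)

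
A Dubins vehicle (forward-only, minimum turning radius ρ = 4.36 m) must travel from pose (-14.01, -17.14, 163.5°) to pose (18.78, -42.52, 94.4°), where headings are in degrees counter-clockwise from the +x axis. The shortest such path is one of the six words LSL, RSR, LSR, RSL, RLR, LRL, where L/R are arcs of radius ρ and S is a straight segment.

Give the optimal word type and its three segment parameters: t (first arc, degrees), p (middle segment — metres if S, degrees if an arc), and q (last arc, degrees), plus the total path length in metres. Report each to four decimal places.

LSL: t = 160.5387°, p = 36.6700 m, q = 130.3613°, L = 58.8064 m

Let ψ = atan2(Δy, Δx) = atan2(-25.38, 32.79) = -37.7405° be the start→goal bearing.
Normalize: d = |goal − start| / ρ = 41.464786/4.36 = 9.510272, α = (θ_start − ψ) mod 360° = 201.2405° = 3.512309 rad, β = (θ_goal − ψ) mod 360° = 132.1405° = 2.306286 rad.
Common terms: sin α = -0.362283, cos α = -0.932068, sin β = 0.741502, cos β = -0.670950, cos(α−β) = 0.356738, d² = 90.445275. Work in radians in the unit-radius frame; every candidate has L = ρ·(t + p + q).
LSL: p² = 2 + d² − 2cos(α−β) + 2d(sin α − sin β) = 70.737206; p = √p² = 8.410541; φ = atan2(cos β − cos α, d + sin α − sin β) = 0.031051 rad; t = (φ − α) mod 2π = 2.801928 rad, q = (β − φ) mod 2π = 2.275235 rad → L = 4.36·(2.801928 + 8.410541 + 2.275235) = 4.36·13.487704 = 58.806390 m
RSR: p² = 2 + d² − 2cos(α−β) + 2d(sin β − sin α) = 112.726392; p = √p² = 10.617269; φ = atan2(cos α − cos β, d − sin α + sin β) = -0.024596 rad; t = (α − φ) mod 2π = 3.536905 rad, q = (φ − β) mod 2π = 3.952303 rad → L = 4.36·(3.536905 + 10.617269 + 3.952303) = 4.36·18.106476 = 78.944237 m
LSR: p² = d² − 2 + 2cos(α−β) + 2d(sin α + sin β) = 96.371709; p = √p² = 9.816909; φ = atan2(−cos α − cos β, d + sin α + sin β) − atan2(−2, p) = 0.361675 rad; t = (φ − α) mod 2π = 3.132552 rad, q = (φ − β) mod 2π = 4.338574 rad → L = 4.36·(3.132552 + 9.816909 + 4.338574) = 4.36·17.288035 = 75.375834 m
RSL: p² = d² − 2 + 2cos(α−β) − 2d(sin α + sin β) = 81.945793; p = √p² = 9.052392; φ = atan2(cos α + cos β, d − sin α − sin β) − atan2(2, p) = -0.391229 rad; t = (α − φ) mod 2π = 3.903538 rad, q = (β − φ) mod 2π = 2.697515 rad → L = 4.36·(3.903538 + 9.052392 + 2.697515) = 4.36·15.653444 = 68.249016 m
RLR: c = (6 − d² + 2cos(α−β) + 2d(sin α − sin β))/8 = -13.090799, |c| > 1 → infeasible
LRL: c = (6 − d² + 2cos(α−β) − 2d(sin α − sin β))/8 = -7.842151, |c| > 1 → infeasible
Shortest: LSL with L = 58.806390 m ≈ 58.8064 m
Convert LSL to answer units (arcs ×180/π): t = 2.801928·180/π = 160.5387°, p = ρ·p = 4.36·8.410541 = 36.6700 m, q = 2.275235·180/π = 130.3613°, L = 58.8064 m.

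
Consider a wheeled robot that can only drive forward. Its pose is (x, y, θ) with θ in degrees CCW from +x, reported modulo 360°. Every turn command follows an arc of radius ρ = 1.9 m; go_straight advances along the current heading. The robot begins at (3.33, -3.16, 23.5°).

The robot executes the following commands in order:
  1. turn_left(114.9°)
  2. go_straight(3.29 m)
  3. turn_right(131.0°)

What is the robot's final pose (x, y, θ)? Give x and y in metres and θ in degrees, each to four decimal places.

(2.3903, 5.4925, 7.4000°)

set_pose: (x, y, θ) = (3.3300, -3.1600, 23.5000°), ρ = 1.9
turn_left(114.9°): centre at ρ to the left, rotate +114.9° → (3.8338, 0.0032, 138.4000°)
go_straight(3.29): x += 3.29·cos θ, y += 3.29·sin θ → (1.3736, 2.1875, 138.4000°)
turn_right(131.0°): centre at ρ to the right, rotate −131.0° → (2.3903, 5.4925, 7.4000°)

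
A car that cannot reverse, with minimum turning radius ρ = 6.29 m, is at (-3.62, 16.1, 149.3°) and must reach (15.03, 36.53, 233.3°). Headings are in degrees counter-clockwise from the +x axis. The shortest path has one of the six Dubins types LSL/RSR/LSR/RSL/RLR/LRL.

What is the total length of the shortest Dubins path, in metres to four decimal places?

51.7653 m

Let ψ = atan2(Δy, Δx) = atan2(20.43, 18.65) = 47.6079° be the start→goal bearing.
Normalize: d = |goal − start| / ρ = 27.662382/6.29 = 4.397835, α = (θ_start − ψ) mod 360° = 101.6921° = 1.774862 rad, β = (θ_goal − ψ) mod 360° = 185.6921° = 3.240939 rad.
Common terms: sin α = 0.979251, cos α = -0.202653, sin β = -0.099183, cos β = -0.995069, cos(α−β) = 0.104528, d² = 19.340953. Work in radians in the unit-radius frame; every candidate has L = ρ·(t + p + q).
LSL: p² = 2 + d² − 2cos(α−β) + 2d(sin α − sin β) = 30.617442; p = √p² = 5.533303; φ = atan2(cos β − cos α, d + sin α − sin β) = -0.143703 rad; t = (φ − α) mod 2π = 4.364620 rad, q = (β − φ) mod 2π = 3.384642 rad → L = 6.29·(4.364620 + 5.533303 + 3.384642) = 6.29·13.282565 = 83.547333 m
RSR: p² = 2 + d² − 2cos(α−β) + 2d(sin β − sin α) = 11.646350; p = √p² = 3.412675; φ = atan2(cos α − cos β, d − sin α + sin β) = 0.234337 rad; t = (α − φ) mod 2π = 1.540525 rad, q = (φ − β) mod 2π = 3.276583 rad → L = 6.29·(1.540525 + 3.412675 + 3.276583) = 6.29·8.229784 = 51.765339 m
LSR: p² = d² − 2 + 2cos(α−β) + 2d(sin α + sin β) = 25.290796; p = √p² = 5.028996; φ = atan2(−cos α − cos β, d + sin α + sin β) − atan2(−2, p) = 0.601669 rad; t = (φ − α) mod 2π = 5.109992 rad, q = (φ − β) mod 2π = 3.643915 rad → L = 6.29·(5.109992 + 5.028996 + 3.643915) = 6.29·13.782902 = 86.694456 m
RSL: p² = d² − 2 + 2cos(α−β) − 2d(sin α + sin β) = 9.809224; p = √p² = 3.131968; φ = atan2(cos α + cos β, d − sin α − sin β) − atan2(2, p) = -0.896469 rad; t = (α − φ) mod 2π = 2.671331 rad, q = (β − φ) mod 2π = 4.137408 rad → L = 6.29·(2.671331 + 3.131968 + 4.137408) = 6.29·9.940707 = 62.527050 m
RLR: c = (6 − d² + 2cos(α−β) + 2d(sin α − sin β))/8 = -0.455794; p = 2π − arccos c = 4.239125 rad; φ = atan2(cos α − cos β, d − sin α + sin β) = 0.234337 rad; t = (α − φ + p/2) mod 2π = 3.660088 rad, q = (α − β − t + p) mod 2π = 5.396146 rad → L = 6.29·(3.660088 + 4.239125 + 5.396146) = 6.29·13.295359 = 83.627808 m
LRL: c = (6 − d² + 2cos(α−β) − 2d(sin α − sin β))/8 = -2.827180, |c| > 1 → infeasible
Shortest: RSR with L = 51.765339 m ≈ 51.7653 m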